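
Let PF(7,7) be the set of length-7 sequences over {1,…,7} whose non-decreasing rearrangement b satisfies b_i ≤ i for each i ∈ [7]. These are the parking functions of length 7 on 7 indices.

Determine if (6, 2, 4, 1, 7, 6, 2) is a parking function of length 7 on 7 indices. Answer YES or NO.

Order a: b = (1, 2, 2, 4, 6, 6, 7).
  b_1=1 ≤ 1
  b_2=2 ≤ 2
  b_3=2 ≤ 3
  b_4=4 ≤ 4
  b_5=6 > 5
  fails at i=5 ⇒ NO

NO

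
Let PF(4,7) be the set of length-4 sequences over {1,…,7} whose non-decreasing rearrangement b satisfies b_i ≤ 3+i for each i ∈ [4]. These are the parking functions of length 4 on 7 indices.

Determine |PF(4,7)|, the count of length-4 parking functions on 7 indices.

|PF(4,7)| = (8−4)·8^(4−1) = 4×512 = 2048 (Konheim–Weiss)
One tuple (2,7,4,3) → sorted (2,3,4,7): b_i ≤ 3+i ∀i, a PF.

2048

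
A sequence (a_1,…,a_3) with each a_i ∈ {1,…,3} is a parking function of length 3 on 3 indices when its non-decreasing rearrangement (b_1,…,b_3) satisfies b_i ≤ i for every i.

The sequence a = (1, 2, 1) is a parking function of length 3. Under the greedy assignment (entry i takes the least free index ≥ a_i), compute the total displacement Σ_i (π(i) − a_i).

2

Σπ = 6 ({1..3} each once); Σa = 1+2+1 = 4; disp = 6−4 = 2.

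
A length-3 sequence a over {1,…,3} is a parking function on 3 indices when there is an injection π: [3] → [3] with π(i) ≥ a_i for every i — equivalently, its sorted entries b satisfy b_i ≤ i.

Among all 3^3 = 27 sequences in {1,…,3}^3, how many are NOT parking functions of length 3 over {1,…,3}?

Count = (3−3+1)·(3+1)^(3−1) = 1 · 16 = 16 (Pollak)
Check (2,3,3) → sorted (2,3,3): b_1=2>1, not a PF.
Total 27; non-PF = 27−16 = 11

11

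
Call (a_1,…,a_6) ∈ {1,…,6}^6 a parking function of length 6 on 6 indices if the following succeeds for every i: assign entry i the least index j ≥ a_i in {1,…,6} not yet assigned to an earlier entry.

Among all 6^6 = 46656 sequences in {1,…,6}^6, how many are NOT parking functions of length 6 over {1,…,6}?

29849

Count = (6−6+1)·(6+1)^(6−1) = 1×16807 = 16807 [KW]
E.g. (3,5,3,6,2,4) → sorted (2,3,3,4,5,6): b_1=2>1, not a PF.
So 46656 − 16807 = 29849 fail.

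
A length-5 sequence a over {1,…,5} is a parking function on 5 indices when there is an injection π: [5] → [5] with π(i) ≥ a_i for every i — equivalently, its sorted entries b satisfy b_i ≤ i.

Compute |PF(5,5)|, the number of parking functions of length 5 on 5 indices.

1296

|PF| = (5−5+1)·(5+1)^(5−1) = 1·1296 = 1296 (Pollak)
One tuple (1,5,1,4,2) → sorted (1,1,2,4,5): b_i ≤ i ∀i, a PF.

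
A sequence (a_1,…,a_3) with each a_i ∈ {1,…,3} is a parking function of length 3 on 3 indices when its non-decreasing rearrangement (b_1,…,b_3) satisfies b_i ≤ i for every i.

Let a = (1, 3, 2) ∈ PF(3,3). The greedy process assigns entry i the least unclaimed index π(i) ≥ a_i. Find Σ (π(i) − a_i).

Σπ(i) = 1+…+3 = 6; Σa = 1+3+2 = 6; disp = 6−6 = 0.

0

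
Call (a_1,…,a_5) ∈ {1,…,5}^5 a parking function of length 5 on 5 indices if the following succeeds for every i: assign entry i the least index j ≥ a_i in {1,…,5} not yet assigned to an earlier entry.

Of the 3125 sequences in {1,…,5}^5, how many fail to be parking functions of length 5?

1829

|PF(5,5)| = (5+1−5)·(5+1)^{5−1} = 1·1296 = 1296 (Konheim–Weiss)
E.g. (3,5,3,5,3) → sorted (3,3,3,5,5): b_1=3>1, not a PF.
Total 3125; non-PF = 3125−1296 = 1829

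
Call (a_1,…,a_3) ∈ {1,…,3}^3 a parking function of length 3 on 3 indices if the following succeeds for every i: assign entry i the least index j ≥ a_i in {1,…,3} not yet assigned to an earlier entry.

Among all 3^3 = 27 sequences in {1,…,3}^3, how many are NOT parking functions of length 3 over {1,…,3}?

11

|PF(3,3)| = (3+1−3)·(3+1)^{3−1} = 1·16 = 16 (Pollak)
E.g. (3,2,2) → sorted (2,2,3): b_1=2>1, not a PF.
3^3 − 16 = 27 − 16 = 11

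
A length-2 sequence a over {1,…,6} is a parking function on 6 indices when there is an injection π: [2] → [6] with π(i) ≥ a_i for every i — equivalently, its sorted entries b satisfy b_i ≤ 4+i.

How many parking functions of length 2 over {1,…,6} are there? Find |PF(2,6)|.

35

#PF = (7−2)·7^(2−1) = 5 · 7 = 35 (Konheim–Weiss)
E.g. (3,5) → sorted (3,5): b_i ≤ 4+i ∀i, a PF.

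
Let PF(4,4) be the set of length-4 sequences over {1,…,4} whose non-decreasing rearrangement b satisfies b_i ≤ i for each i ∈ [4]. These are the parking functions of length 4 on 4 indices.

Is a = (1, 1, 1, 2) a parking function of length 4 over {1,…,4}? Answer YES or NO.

YES

Order a: b = (1, 1, 1, 2).
  b_1=1 ≤ 1
  b_2=1 ≤ 2
  b_3=1 ≤ 3
  b_4=2 ≤ 4
All bounds hold ⇒ YES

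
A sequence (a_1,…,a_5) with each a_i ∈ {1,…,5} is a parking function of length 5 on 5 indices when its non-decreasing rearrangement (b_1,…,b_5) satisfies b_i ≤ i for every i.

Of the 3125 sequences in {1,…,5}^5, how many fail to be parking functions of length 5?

1829

|PF| = (5−5+1)·(5+1)^(5−1) = 1 · 1296 = 1296 (Pollak)
Check (5,5,4,5,5) → sorted (4,5,5,5,5): b_1=4>1, not a PF.
Total 3125; non-PF = 3125−1296 = 1829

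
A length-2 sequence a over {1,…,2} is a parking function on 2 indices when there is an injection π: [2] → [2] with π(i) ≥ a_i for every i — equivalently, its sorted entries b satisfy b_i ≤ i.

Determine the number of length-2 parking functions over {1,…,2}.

#PF = (3−2)·3^(2−1) = 1×3 = 3
Example (2,1) → sorted (1,2): b_i ≤ i ∀i, a PF.

3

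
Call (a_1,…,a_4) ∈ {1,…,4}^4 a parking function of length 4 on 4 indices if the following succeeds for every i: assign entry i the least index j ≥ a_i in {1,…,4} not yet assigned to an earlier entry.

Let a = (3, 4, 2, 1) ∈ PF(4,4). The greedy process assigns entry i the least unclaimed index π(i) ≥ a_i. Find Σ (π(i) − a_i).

Σπ = 4·5/2 = 10 (π permutes [4]); Σa = 3+4+2+1 = 10; disp = 10−10 = 0.

0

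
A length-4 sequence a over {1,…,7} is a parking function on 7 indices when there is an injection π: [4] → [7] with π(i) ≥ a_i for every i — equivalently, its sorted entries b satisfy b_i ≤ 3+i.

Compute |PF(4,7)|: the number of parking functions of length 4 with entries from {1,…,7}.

#PF = (7+1−4)·(7+1)^{4−1} = 4·512 = 2048 (Konheim–Weiss)
E.g. (5,3,7,4) → sorted (3,4,5,7): b_i ≤ 3+i ∀i, a PF.

2048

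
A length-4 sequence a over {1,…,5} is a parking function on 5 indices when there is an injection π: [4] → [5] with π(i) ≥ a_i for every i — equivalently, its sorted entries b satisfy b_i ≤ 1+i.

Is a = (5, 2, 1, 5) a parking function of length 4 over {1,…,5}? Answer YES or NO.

NO

Rearranged: b = (1, 2, 5, 5).
  b_1=1 ≤ 2
  b_2=2 ≤ 3
  b_3=5 > 4
  fails at i=3 ⇒ NO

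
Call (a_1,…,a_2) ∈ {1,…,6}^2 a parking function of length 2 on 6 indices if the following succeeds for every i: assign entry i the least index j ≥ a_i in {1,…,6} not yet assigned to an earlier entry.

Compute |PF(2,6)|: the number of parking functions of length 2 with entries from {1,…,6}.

35

#PF = 5·7^1 = 5×7 = 35 (Konheim–Weiss)
Example (2,2) → sorted (2,2): b_i ≤ 4+i ∀i, a PF.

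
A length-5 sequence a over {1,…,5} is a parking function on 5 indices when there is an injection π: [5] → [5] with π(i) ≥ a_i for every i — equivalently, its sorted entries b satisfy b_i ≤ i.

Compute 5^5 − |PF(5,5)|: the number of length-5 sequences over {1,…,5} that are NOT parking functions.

1829

Count = (5+1−5)·(5+1)^{5−1} = 1 · 1296 = 1296 (Pollak)
One tuple (5,4,3,5,5) → sorted (3,4,5,5,5): b_1=3>1, not a PF.
5^5 − 1296 = 3125 − 1296 = 1829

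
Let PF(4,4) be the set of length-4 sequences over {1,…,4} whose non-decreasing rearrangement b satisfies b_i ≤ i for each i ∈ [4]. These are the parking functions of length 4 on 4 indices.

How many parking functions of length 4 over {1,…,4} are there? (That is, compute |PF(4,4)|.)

125

|PF| = (5−4)·5^(4−1) = 1 · 125 = 125 (Konheim–Weiss)
E.g. (2,1,4,1) → sorted (1,1,2,4): b_i ≤ i ∀i, a PF.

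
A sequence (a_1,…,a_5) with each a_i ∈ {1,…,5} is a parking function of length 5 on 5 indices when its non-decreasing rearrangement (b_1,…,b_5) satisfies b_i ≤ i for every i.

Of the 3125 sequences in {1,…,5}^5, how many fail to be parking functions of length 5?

1829

#PF = (6−5)·6^(5−1) = 1·1296 = 1296
Example (5,5,1,5,4) → sorted (1,4,5,5,5): b_2=4>2, not a PF.
Total 3125; non-PF = 3125−1296 = 1829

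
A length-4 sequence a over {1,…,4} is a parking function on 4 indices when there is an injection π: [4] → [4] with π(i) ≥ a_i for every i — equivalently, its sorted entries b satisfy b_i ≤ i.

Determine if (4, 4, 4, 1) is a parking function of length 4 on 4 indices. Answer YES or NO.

NO

Order a: b = (1, 4, 4, 4).
  b_1=1 ≤ 1
  b_2=4 > 2
  fails at i=2 ⇒ NO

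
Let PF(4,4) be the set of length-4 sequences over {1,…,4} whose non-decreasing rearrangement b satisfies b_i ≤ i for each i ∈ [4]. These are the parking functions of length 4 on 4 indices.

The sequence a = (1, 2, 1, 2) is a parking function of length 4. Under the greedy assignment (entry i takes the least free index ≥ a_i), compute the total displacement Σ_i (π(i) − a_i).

Σπ = 4·5/2 = 10 (π permutes [4]); Σa = 1+2+1+2 = 6; disp = 10−6 = 4.

4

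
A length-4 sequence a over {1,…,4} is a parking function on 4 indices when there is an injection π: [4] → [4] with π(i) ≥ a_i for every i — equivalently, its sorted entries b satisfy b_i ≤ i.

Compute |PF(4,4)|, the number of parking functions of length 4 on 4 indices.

125

|PF(4,4)| = (5−4)·5^(4−1) = 1×125 = 125 (Konheim–Weiss)
Check (2,1,3,1) → sorted (1,1,2,3): b_i ≤ i ∀i, a PF.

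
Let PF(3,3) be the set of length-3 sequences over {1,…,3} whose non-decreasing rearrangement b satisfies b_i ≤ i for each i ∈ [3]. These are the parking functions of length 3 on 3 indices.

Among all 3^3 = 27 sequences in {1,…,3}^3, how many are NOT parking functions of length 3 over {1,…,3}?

11

|PF| = (4−3)·4^(3−1) = 1×16 = 16 [KW]
Check (3,2,3) → sorted (2,3,3): b_1=2>1, not a PF.
So 27 − 16 = 11 fail.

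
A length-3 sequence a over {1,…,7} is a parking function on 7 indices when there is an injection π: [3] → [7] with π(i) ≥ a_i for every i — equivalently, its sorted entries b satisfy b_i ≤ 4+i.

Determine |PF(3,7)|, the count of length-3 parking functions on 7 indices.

320

Count = 5·8^2 = 5 · 64 = 320 [KW]
Example (5,7,5) → sorted (5,5,7): b_i ≤ 4+i ∀i, a PF.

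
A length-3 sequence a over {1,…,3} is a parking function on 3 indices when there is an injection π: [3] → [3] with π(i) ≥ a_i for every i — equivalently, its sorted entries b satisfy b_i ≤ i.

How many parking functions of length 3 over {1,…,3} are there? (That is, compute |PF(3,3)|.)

16

|PF(3,3)| = 1·4^2 = 1×16 = 16
Example (1,2,3) → sorted (1,2,3): b_i ≤ i ∀i, a PF.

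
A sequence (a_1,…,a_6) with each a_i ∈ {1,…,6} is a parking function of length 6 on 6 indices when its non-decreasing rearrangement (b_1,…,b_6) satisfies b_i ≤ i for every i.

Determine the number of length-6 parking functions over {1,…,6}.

|PF(6,6)| = 1·7^5 = 1·16807 = 16807 [KW]
One tuple (2,1,2,1,4,2) → sorted (1,1,2,2,2,4): b_i ≤ i ∀i, a PF.

16807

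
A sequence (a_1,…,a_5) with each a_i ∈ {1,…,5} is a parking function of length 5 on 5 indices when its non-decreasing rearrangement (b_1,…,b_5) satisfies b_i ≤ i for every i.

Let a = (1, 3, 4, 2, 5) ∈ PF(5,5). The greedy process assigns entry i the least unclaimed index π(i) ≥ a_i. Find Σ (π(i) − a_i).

0

Σπ = 5·6/2 = 15 (π permutes [5]); Σa = 1+3+4+2+5 = 15; disp = 15−15 = 0.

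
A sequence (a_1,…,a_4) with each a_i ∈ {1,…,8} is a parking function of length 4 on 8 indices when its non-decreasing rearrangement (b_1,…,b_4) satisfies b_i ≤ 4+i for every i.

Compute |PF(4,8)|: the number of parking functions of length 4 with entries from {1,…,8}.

3645

|PF| = (9−4)·9^(4−1) = 5 · 729 = 3645 (Pollak)
Check (5,6,7,5) → sorted (5,5,6,7): b_i ≤ 4+i ∀i, a PF.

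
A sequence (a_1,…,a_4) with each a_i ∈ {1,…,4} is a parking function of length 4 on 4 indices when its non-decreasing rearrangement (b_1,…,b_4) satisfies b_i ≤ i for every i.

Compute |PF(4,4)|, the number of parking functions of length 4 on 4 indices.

125

Count = 1·5^3 = 1×125 = 125
Check (2,4,2,1) → sorted (1,2,2,4): b_i ≤ i ∀i, a PF.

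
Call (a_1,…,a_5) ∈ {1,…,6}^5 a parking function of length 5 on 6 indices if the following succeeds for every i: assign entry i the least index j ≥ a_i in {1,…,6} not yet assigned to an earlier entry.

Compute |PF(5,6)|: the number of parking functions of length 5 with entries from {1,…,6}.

4802

Count = (6−5+1)·(6+1)^(5−1) = 2·2401 = 4802 (Konheim–Weiss)
One tuple (2,5,2,6,1) → sorted (1,2,2,5,6): b_i ≤ 1+i ∀i, a PF.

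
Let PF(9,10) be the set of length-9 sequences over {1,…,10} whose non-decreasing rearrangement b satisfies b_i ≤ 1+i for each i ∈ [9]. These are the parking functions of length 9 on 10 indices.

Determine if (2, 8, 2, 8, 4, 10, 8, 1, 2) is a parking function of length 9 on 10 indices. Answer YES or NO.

Rearranged: b = (1, 2, 2, 2, 4, 8, 8, 8, 10).
  b_1=1 ≤ 2
  b_2=2 ≤ 3
  b_3=2 ≤ 4
  b_4=2 ≤ 5
  b_5=4 ≤ 6
  b_6=8 > 7
  fails at i=6 ⇒ NO

NO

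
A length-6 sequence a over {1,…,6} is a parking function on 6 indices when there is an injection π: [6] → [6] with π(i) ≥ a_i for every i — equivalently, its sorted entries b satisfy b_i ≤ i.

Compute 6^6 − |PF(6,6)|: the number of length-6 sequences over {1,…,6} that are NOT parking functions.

|PF| = (6+1−6)·(6+1)^{6−1} = 1 · 16807 = 16807 (Pollak)
Example (4,4,4,6,1,6) → sorted (1,4,4,4,6,6): b_2=4>2, not a PF.
Total 46656; non-PF = 46656−16807 = 29849

29849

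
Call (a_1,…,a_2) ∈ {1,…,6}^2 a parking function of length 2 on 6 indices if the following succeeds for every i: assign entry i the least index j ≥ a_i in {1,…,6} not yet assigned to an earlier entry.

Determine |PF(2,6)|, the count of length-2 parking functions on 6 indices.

35

|PF| = 5·7^1 = 5 · 7 = 35
One tuple (1,5) → sorted (1,5): b_i ≤ 4+i ∀i, a PF.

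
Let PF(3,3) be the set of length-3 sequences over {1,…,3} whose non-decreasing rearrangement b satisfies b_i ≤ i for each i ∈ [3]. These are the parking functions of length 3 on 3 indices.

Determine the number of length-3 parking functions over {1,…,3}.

|PF(3,3)| = (3−3+1)·(3+1)^(3−1) = 1×16 = 16 (Konheim–Weiss)
One tuple (1,1,1) → sorted (1,1,1): b_i ≤ i ∀i, a PF.

16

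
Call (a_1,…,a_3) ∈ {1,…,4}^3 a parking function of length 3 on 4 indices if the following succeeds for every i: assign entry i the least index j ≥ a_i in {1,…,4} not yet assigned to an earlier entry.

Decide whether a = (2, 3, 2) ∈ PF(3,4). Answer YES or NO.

Order a: b = (2, 2, 3).
  b_1=2 ≤ 2
  b_2=2 ≤ 3
  b_3=3 ≤ 4
All bounds hold ⇒ YES

YES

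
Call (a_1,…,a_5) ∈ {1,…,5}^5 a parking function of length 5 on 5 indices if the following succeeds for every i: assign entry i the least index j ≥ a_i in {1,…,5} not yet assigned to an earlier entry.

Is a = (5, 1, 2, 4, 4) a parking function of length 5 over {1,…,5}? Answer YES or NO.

Order a: b = (1, 2, 4, 4, 5).
  b_1=1 ≤ 1
  b_2=2 ≤ 2
  b_3=4 > 3
  fails at i=3 ⇒ NO

NO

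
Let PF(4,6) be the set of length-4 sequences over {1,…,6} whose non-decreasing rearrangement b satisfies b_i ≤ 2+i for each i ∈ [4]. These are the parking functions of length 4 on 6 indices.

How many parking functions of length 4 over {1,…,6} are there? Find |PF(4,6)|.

Count = (7−4)·7^(4−1) = 3 · 343 = 1029 (Konheim–Weiss)
Example (3,1,4,1) → sorted (1,1,3,4): b_i ≤ 2+i ∀i, a PF.

1029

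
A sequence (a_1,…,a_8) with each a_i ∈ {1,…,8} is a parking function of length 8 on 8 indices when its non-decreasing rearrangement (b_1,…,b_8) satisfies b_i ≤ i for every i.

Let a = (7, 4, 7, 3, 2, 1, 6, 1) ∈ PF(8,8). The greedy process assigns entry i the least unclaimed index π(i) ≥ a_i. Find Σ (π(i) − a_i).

5

Σπ = 36 ({1..8} each once); Σa = 7+4+7+3+2+1+6+1 = 31; disp = 36−31 = 5.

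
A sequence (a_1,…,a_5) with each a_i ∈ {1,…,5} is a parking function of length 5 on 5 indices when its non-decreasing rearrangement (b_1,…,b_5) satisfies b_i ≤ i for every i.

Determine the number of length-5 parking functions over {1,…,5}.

#PF = (6−5)·6^(5−1) = 1×1296 = 1296
E.g. (2,4,1,1,2) → sorted (1,1,2,2,4): b_i ≤ i ∀i, a PF.

1296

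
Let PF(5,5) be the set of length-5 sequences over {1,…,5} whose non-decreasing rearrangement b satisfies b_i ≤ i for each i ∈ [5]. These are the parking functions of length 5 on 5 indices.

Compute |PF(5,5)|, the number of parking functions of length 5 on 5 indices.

1296

Count = (5−5+1)·(5+1)^(5−1) = 1 · 1296 = 1296
One tuple (2,3,5,2,1) → sorted (1,2,2,3,5): b_i ≤ i ∀i, a PF.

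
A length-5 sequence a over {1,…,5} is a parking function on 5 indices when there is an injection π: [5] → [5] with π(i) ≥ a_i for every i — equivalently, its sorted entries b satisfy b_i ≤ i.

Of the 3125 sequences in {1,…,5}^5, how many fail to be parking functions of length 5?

Count = (6−5)·6^(5−1) = 1·1296 = 1296 (Konheim–Weiss)
E.g. (4,5,5,3,3) → sorted (3,3,4,5,5): b_1=3>1, not a PF.
Total 3125; non-PF = 3125−1296 = 1829

1829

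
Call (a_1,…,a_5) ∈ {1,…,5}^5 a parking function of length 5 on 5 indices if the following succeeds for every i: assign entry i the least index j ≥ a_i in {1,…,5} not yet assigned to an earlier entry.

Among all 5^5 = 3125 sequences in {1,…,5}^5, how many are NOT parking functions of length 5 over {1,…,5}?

Count = (5−5+1)·(5+1)^(5−1) = 1 · 1296 = 1296 (Pollak)
One tuple (5,3,2,4,4) → sorted (2,3,4,4,5): b_1=2>1, not a PF.
So 3125 − 1296 = 1829 fail.

1829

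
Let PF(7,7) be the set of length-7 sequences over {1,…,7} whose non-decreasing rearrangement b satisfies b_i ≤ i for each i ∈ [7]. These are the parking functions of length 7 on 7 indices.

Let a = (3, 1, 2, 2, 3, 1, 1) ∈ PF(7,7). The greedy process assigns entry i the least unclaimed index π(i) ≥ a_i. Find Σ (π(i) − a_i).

15

Σπ = 28 ({1..7} each once); Σa = 3+1+2+2+3+1+1 = 13; disp = 28−13 = 15.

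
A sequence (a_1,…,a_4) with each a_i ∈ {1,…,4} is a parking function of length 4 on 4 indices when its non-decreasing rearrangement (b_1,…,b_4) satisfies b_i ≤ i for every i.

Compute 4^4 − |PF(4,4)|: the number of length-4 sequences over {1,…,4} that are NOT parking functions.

131

#PF = (4+1−4)·(4+1)^{4−1} = 1 · 125 = 125 [KW]
One tuple (3,2,4,4) → sorted (2,3,4,4): b_1=2>1, not a PF.
Total 256; non-PF = 256−125 = 131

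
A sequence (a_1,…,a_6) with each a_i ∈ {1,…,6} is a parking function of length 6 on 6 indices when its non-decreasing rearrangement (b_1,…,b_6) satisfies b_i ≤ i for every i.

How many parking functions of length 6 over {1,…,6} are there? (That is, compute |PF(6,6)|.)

16807

#PF = (7−6)·7^(6−1) = 1·16807 = 16807 [KW]
Example (2,1,2,2,5,1) → sorted (1,1,2,2,2,5): b_i ≤ i ∀i, a PF.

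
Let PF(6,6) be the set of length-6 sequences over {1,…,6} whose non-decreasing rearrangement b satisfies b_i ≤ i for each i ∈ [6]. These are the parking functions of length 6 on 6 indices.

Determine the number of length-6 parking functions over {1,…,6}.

#PF = (7−6)·7^(6−1) = 1×16807 = 16807 (Konheim–Weiss)
Example (5,3,1,6,1,3) → sorted (1,1,3,3,5,6): b_i ≤ i ∀i, a PF.

16807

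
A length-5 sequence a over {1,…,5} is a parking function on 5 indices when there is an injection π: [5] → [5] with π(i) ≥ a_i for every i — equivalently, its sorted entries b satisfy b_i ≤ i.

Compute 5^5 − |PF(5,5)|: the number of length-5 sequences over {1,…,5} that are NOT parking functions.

#PF = (5−5+1)·(5+1)^(5−1) = 1×1296 = 1296
E.g. (5,2,2,2,3) → sorted (2,2,2,3,5): b_1=2>1, not a PF.
5^5 − 1296 = 3125 − 1296 = 1829

1829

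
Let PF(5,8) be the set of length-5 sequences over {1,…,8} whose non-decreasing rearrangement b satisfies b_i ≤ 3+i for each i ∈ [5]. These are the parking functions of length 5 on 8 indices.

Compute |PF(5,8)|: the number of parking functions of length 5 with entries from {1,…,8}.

26244

|PF(5,8)| = (9−5)·9^(5−1) = 4·6561 = 26244
One tuple (7,2,7,1,5) → sorted (1,2,5,7,7): b_i ≤ 3+i ∀i, a PF.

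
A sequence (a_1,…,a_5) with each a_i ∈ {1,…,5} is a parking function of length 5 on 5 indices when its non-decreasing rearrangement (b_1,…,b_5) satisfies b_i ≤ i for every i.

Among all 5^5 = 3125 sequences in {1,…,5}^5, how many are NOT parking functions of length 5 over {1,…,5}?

Count = (5+1−5)·(5+1)^{5−1} = 1·1296 = 1296
E.g. (3,4,5,5,2) → sorted (2,3,4,5,5): b_1=2>1, not a PF.
So 3125 − 1296 = 1829 fail.

1829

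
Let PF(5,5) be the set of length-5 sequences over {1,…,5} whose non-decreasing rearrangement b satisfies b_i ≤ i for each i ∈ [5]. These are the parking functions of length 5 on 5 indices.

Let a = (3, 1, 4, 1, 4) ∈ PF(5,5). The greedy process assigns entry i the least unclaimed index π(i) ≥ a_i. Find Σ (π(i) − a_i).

Σπ = 15 ({1..5} each once); Σa = 3+1+4+1+4 = 13; disp = 15−13 = 2.

2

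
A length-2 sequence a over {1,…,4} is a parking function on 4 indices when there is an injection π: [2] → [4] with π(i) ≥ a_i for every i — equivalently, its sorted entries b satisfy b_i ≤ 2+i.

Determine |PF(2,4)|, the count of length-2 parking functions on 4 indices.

15

|PF| = (4−2+1)·(4+1)^(2−1) = 3·5 = 15
Example (2,4) → sorted (2,4): b_i ≤ 2+i ∀i, a PF.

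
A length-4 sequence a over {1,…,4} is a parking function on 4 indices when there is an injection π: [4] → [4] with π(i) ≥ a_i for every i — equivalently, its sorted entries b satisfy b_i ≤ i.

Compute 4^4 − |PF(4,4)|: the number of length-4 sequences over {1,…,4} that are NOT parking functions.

131

#PF = (5−4)·5^(4−1) = 1 · 125 = 125 (Pollak)
E.g. (4,3,4,4) → sorted (3,4,4,4): b_1=3>1, not a PF.
Total 256; non-PF = 256−125 = 131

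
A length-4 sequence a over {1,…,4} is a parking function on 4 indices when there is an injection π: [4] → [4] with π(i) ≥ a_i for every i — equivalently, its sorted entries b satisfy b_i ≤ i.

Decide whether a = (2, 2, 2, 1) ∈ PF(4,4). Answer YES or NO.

YES

Rearranged: b = (1, 2, 2, 2).
  b_1=1 ≤ 1
  b_2=2 ≤ 2
  b_3=2 ≤ 3
  b_4=2 ≤ 4
All bounds hold ⇒ YES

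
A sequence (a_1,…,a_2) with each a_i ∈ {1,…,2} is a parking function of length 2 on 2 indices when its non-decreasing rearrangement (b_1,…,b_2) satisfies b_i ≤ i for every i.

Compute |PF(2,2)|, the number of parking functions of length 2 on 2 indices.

3

Count = (2−2+1)·(2+1)^(2−1) = 1·3 = 3 [KW]
E.g. (1,2) → sorted (1,2): b_i ≤ i ∀i, a PF.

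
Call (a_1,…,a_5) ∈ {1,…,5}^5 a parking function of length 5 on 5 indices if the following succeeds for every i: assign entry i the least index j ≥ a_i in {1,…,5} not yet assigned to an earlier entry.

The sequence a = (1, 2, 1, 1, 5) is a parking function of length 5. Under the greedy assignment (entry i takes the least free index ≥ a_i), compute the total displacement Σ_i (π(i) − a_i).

5

Σπ = 5·6/2 = 15 (π permutes [5]); Σa = 1+2+1+1+5 = 10; disp = 15−10 = 5.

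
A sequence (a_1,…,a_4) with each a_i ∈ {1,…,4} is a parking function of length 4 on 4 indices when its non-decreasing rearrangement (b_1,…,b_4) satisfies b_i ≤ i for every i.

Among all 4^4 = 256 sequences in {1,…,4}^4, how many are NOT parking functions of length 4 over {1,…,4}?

131

|PF(4,4)| = (4+1−4)·(4+1)^{4−1} = 1·125 = 125 [KW]
Check (4,3,2,4) → sorted (2,3,4,4): b_1=2>1, not a PF.
4^4 − 125 = 256 − 125 = 131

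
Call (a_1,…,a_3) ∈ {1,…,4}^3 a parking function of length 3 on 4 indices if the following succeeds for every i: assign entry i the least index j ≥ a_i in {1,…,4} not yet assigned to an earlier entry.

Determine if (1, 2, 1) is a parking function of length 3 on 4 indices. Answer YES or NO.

Order a: b = (1, 1, 2).
  b_1=1 ≤ 2
  b_2=1 ≤ 3
  b_3=2 ≤ 4
All bounds hold ⇒ YES

YES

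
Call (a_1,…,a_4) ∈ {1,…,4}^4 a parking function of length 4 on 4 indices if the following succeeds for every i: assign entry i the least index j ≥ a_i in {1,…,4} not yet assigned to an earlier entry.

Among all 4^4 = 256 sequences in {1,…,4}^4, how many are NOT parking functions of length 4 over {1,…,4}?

131

Count = (4+1−4)·(4+1)^{4−1} = 1·125 = 125 (Konheim–Weiss)
Example (3,2,4,4) → sorted (2,3,4,4): b_1=2>1, not a PF.
Total 256; non-PF = 256−125 = 131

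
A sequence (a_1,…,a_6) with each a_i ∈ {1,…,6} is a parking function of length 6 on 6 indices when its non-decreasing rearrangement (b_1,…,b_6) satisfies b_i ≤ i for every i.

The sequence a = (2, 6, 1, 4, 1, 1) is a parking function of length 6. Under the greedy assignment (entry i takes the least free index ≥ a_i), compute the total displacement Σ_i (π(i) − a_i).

6

Σπ(i) = 1+…+6 = 21; Σa = 2+6+1+4+1+1 = 15; disp = 21−15 = 6.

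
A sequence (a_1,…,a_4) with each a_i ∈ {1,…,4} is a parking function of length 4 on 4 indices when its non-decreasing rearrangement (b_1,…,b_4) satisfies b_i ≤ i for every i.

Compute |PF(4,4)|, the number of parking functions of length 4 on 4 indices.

#PF = 1·5^3 = 1 · 125 = 125 (Pollak)
One tuple (3,2,3,1) → sorted (1,2,3,3): b_i ≤ i ∀i, a PF.

125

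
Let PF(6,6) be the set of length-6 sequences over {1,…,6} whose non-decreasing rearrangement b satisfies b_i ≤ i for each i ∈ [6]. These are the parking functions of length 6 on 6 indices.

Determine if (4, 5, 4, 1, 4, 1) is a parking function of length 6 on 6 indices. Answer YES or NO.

NO

Sorted: b = (1, 1, 4, 4, 4, 5).
  b_1=1 ≤ 1
  b_2=1 ≤ 2
  b_3=4 > 3
  fails at i=3 ⇒ NO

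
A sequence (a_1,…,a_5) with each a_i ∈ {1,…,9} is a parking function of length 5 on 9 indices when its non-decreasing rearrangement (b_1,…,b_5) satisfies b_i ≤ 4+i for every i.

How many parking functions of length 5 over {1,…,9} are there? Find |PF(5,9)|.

#PF = 5·10^4 = 5·10000 = 50000 (Pollak)
One tuple (4,4,6,3,4) → sorted (3,4,4,4,6): b_i ≤ 4+i ∀i, a PF.

50000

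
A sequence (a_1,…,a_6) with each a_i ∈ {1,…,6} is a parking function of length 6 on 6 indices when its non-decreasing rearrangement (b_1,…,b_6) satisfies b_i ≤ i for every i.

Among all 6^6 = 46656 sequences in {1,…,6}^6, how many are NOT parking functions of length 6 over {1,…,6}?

29849

#PF = (7−6)·7^(6−1) = 1 · 16807 = 16807 (Konheim–Weiss)
Example (6,6,4,3,6,5) → sorted (3,4,5,6,6,6): b_1=3>1, not a PF.
So 46656 − 16807 = 29849 fail.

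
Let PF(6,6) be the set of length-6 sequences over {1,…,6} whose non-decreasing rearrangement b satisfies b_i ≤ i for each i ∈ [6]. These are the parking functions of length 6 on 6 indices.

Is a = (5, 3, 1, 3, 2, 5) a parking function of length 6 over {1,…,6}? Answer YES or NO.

Order a: b = (1, 2, 3, 3, 5, 5).
  b_1=1 ≤ 1
  b_2=2 ≤ 2
  b_3=3 ≤ 3
  b_4=3 ≤ 4
  b_5=5 ≤ 5
  b_6=5 ≤ 6
All bounds hold ⇒ YES

YES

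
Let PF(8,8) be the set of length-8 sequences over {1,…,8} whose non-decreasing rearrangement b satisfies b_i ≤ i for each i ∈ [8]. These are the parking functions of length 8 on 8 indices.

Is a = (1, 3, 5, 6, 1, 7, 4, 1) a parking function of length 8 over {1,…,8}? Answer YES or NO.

Rearranged: b = (1, 1, 1, 3, 4, 5, 6, 7).
  b_1=1 ≤ 1
  b_2=1 ≤ 2
  b_3=1 ≤ 3
  b_4=3 ≤ 4
  b_5=4 ≤ 5
  b_6=5 ≤ 6
  b_7=6 ≤ 7
  b_8=7 ≤ 8
All bounds hold ⇒ YES

YES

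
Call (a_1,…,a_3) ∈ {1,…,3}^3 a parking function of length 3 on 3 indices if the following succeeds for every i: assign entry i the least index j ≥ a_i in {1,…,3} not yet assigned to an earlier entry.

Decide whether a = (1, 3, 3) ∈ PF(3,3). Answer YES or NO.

Rearranged: b = (1, 3, 3).
  b_1=1 ≤ 1
  b_2=3 > 2
  fails at i=2 ⇒ NO

NO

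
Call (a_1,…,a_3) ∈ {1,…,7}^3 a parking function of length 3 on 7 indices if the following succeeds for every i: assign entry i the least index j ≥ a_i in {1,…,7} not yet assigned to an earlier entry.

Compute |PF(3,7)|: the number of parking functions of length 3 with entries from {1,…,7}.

#PF = 5·8^2 = 5·64 = 320
One tuple (5,7,6) → sorted (5,6,7): b_i ≤ 4+i ∀i, a PF.

320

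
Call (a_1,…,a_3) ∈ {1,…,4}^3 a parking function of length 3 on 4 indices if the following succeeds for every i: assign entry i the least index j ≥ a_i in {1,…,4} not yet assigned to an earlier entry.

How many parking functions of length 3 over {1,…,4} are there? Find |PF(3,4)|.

50

|PF| = (5−3)·5^(3−1) = 2×25 = 50 (Pollak)
Example (1,3,4) → sorted (1,3,4): b_i ≤ 1+i ∀i, a PF.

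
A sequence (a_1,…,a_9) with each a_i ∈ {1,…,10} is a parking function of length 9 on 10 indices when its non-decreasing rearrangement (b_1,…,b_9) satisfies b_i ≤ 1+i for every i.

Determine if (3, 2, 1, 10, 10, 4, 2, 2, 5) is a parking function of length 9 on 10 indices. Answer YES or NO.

Order a: b = (1, 2, 2, 2, 3, 4, 5, 10, 10).
  b_1=1 ≤ 2
  b_2=2 ≤ 3
  b_3=2 ≤ 4
  b_4=2 ≤ 5
  b_5=3 ≤ 6
  b_6=4 ≤ 7
  b_7=5 ≤ 8
  b_8=10 > 9
  fails at i=8 ⇒ NO

NO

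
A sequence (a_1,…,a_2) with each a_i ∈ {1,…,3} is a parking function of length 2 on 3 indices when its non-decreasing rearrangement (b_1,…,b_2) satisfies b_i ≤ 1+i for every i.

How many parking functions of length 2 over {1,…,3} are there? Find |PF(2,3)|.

Count = (3+1−2)·(3+1)^{2−1} = 2×4 = 8 (Pollak)
Example (2,2) → sorted (2,2): b_i ≤ 1+i ∀i, a PF.

8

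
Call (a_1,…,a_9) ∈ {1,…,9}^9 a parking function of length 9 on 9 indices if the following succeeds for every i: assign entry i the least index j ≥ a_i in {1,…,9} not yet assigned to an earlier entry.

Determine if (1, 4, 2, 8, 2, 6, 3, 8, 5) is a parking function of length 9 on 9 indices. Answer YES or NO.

Sorted: b = (1, 2, 2, 3, 4, 5, 6, 8, 8).
  b_1=1 ≤ 1
  b_2=2 ≤ 2
  b_3=2 ≤ 3
  b_4=3 ≤ 4
  b_5=4 ≤ 5
  b_6=5 ≤ 6
  b_7=6 ≤ 7
  b_8=8 ≤ 8
  b_9=8 ≤ 9
All bounds hold ⇒ YES

YES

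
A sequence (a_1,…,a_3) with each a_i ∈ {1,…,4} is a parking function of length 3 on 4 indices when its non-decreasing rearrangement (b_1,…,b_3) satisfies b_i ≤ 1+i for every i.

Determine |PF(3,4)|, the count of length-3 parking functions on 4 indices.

50

Count = (4−3+1)·(4+1)^(3−1) = 2 · 25 = 50 (Konheim–Weiss)
One tuple (2,4,3) → sorted (2,3,4): b_i ≤ 1+i ∀i, a PF.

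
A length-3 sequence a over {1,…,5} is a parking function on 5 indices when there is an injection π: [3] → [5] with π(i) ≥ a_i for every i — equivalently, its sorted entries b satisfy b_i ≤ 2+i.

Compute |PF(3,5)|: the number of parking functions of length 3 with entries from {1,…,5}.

108

|PF(3,5)| = 3·6^2 = 3·36 = 108
Check (4,5,2) → sorted (2,4,5): b_i ≤ 2+i ∀i, a PF.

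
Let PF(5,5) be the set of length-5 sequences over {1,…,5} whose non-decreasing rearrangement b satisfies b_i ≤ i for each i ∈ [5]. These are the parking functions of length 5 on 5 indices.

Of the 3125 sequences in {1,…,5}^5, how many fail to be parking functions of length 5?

|PF(5,5)| = (5+1−5)·(5+1)^{5−1} = 1·1296 = 1296 (Pollak)
E.g. (4,3,2,3,3) → sorted (2,3,3,3,4): b_1=2>1, not a PF.
So 3125 − 1296 = 1829 fail.

1829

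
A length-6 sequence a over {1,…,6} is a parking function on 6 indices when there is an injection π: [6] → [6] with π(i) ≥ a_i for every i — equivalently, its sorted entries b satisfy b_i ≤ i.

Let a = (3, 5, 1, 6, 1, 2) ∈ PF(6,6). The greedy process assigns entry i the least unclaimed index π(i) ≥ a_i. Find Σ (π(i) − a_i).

Σπ = 6·7/2 = 21 (π permutes [6]); Σa = 3+5+1+6+1+2 = 18; disp = 21−18 = 3.

3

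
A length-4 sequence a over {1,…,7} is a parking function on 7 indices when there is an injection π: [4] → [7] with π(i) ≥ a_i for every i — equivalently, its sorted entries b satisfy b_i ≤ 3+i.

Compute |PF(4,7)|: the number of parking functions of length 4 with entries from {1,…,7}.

2048

|PF(4,7)| = (7−4+1)·(7+1)^(4−1) = 4×512 = 2048 (Konheim–Weiss)
Example (4,4,1,7) → sorted (1,4,4,7): b_i ≤ 3+i ∀i, a PF.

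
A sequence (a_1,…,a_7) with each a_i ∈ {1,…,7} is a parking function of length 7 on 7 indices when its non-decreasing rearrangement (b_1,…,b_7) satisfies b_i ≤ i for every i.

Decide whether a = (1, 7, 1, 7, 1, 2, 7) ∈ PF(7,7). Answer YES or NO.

Rearranged: b = (1, 1, 1, 2, 7, 7, 7).
  b_1=1 ≤ 1
  b_2=1 ≤ 2
  b_3=1 ≤ 3
  b_4=2 ≤ 4
  b_5=7 > 5
  fails at i=5 ⇒ NO

NO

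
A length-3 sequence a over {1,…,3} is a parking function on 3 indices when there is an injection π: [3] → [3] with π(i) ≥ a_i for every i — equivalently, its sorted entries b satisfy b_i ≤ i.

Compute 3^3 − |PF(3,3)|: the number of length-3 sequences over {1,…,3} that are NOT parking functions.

11

Count = (3+1−3)·(3+1)^{3−1} = 1×16 = 16
One tuple (3,3,3) → sorted (3,3,3): b_1=3>1, not a PF.
3^3 − 16 = 27 − 16 = 11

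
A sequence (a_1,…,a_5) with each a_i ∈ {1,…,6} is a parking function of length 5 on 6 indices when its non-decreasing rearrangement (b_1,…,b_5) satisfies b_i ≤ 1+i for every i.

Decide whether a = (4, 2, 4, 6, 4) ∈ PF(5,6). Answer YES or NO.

NO

Order a: b = (2, 4, 4, 4, 6).
  b_1=2 ≤ 2
  b_2=4 > 3
  fails at i=2 ⇒ NO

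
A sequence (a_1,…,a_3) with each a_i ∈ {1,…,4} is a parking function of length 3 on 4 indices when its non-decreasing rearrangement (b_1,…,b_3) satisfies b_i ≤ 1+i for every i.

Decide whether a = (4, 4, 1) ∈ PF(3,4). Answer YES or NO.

Rearranged: b = (1, 4, 4).
  b_1=1 ≤ 2
  b_2=4 > 3
  fails at i=2 ⇒ NO

NO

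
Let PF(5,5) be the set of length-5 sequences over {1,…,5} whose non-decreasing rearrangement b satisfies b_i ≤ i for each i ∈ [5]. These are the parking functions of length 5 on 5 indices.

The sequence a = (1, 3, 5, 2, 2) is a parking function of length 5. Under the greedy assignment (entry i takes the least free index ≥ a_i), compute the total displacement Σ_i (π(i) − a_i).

Σπ = 15 ({1..5} each once); Σa = 1+3+5+2+2 = 13; disp = 15−13 = 2.

2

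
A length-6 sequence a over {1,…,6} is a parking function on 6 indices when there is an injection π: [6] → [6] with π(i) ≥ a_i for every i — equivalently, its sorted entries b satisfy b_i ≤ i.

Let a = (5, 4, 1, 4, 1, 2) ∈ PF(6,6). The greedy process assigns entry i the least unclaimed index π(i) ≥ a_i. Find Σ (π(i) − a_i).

Σπ(i) = 1+…+6 = 21; Σa = 5+4+1+4+1+2 = 17; disp = 21−17 = 4.

4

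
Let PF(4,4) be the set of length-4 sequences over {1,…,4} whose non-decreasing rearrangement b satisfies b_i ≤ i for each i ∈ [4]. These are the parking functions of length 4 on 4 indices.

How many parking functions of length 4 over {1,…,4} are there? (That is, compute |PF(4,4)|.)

#PF = 1·5^3 = 1·125 = 125 (Konheim–Weiss)
Example (1,2,3,4) → sorted (1,2,3,4): b_i ≤ i ∀i, a PF.

125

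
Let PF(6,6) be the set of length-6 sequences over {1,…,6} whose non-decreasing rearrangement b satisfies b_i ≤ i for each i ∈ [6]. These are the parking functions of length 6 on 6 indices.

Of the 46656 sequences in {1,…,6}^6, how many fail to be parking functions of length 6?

29849

|PF(6,6)| = (6−6+1)·(6+1)^(6−1) = 1 · 16807 = 16807
Check (5,5,3,2,6,5) → sorted (2,3,5,5,5,6): b_1=2>1, not a PF.
Total 46656; non-PF = 46656−16807 = 29849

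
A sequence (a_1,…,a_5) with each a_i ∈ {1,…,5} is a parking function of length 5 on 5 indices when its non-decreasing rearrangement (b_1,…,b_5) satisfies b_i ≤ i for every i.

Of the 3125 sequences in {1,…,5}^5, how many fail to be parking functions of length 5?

|PF(5,5)| = 1·6^4 = 1·1296 = 1296 [KW]
Check (4,5,5,4,1) → sorted (1,4,4,5,5): b_2=4>2, not a PF.
5^5 − 1296 = 3125 − 1296 = 1829

1829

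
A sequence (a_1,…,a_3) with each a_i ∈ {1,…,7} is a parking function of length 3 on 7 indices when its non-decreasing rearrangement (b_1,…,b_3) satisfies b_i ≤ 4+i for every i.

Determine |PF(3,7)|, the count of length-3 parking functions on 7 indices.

320

Count = (8−3)·8^(3−1) = 5×64 = 320 (Pollak)
Check (6,2,7) → sorted (2,6,7): b_i ≤ 4+i ∀i, a PF.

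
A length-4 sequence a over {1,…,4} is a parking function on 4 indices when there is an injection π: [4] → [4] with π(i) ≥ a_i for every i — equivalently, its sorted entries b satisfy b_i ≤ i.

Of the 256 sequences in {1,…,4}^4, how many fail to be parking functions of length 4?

Count = (5−4)·5^(4−1) = 1 · 125 = 125 [KW]
Check (4,3,4,3) → sorted (3,3,4,4): b_1=3>1, not a PF.
Total 256; non-PF = 256−125 = 131

131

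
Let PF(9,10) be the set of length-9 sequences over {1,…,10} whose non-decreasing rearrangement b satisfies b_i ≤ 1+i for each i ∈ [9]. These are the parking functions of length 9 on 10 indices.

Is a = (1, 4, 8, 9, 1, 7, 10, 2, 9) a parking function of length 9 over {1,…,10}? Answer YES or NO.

Rearranged: b = (1, 1, 2, 4, 7, 8, 9, 9, 10).
  b_1=1 ≤ 2
  b_2=1 ≤ 3
  b_3=2 ≤ 4
  b_4=4 ≤ 5
  b_5=7 > 6
  fails at i=5 ⇒ NO

NO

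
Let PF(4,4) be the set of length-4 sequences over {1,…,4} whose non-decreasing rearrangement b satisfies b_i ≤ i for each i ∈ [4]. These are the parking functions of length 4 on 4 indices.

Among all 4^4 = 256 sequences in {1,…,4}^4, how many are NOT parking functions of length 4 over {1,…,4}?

Count = (5−4)·5^(4−1) = 1·125 = 125
E.g. (4,1,4,4) → sorted (1,4,4,4): b_2=4>2, not a PF.
4^4 − 125 = 256 − 125 = 131

131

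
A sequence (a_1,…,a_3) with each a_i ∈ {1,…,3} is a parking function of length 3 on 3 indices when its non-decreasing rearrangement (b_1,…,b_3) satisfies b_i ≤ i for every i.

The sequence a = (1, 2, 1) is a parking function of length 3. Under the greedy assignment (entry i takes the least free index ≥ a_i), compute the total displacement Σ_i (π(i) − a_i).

2

Σπ = 3·4/2 = 6 (π permutes [3]); Σa = 1+2+1 = 4; disp = 6−4 = 2.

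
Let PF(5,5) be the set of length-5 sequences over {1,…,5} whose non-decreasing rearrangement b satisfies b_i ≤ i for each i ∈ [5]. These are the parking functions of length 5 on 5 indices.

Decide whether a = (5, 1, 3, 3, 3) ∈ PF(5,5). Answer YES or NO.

Sorted: b = (1, 3, 3, 3, 5).
  b_1=1 ≤ 1
  b_2=3 > 2
  fails at i=2 ⇒ NO

NO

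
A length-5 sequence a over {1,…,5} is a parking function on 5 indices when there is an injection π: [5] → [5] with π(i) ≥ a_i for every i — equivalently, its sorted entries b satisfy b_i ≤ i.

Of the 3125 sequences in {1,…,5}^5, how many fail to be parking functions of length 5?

#PF = 1·6^4 = 1×1296 = 1296 [KW]
Check (4,4,5,4,1) → sorted (1,4,4,4,5): b_2=4>2, not a PF.
5^5 − 1296 = 3125 − 1296 = 1829

1829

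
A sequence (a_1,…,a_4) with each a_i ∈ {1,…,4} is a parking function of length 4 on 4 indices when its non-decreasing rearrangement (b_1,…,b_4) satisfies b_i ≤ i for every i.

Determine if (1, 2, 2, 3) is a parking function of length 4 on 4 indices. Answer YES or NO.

Order a: b = (1, 2, 2, 3).
  b_1=1 ≤ 1
  b_2=2 ≤ 2
  b_3=2 ≤ 3
  b_4=3 ≤ 4
All bounds hold ⇒ YES

YES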